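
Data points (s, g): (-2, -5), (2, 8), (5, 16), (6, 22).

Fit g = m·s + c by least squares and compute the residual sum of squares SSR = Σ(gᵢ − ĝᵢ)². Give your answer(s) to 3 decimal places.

XᵀX·[m, c]ᵀ = Xᵀg reads: 69·m + 11·c = 238;  11·m + 4·c = 41.
Eliminating c: 4·(row 1) − 11·(row 2) gives 155·m = 4·238 − 11·41 = 501, so m = 501/155.
Then c = (41 − 11·(501/155))/4 = 211/155.
Residuals: 16/155, 27/155, -236/155, 193/155; SSR = 606/155.

SSR = 3.910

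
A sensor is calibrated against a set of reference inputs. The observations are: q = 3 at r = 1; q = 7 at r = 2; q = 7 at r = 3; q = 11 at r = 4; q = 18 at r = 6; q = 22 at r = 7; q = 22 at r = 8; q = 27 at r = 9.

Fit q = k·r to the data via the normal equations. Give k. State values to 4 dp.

k = 2.9346

Forming AᵀA = [[260]] and Aᵀq = [763]ᵀ gives AᵀA·[k]ᵀ = Aᵀq.
k = 763/260 = 2.93462.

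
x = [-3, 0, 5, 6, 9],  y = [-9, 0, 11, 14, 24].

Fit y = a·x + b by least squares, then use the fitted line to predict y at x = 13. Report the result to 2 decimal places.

ŷ = 33.34

With design matrix M, MᵀM = [[151, 17]; [17, 5]] and Mᵀy = [382, 40]ᵀ.
Eliminating b: 5·(row 1) − 17·(row 2) gives 466·a = 5·382 − 17·40 = 1230, so a = 615/233.
Then b = (40 − 17·(615/233))/5 = -227/233.
At x = 13: ŷ = (615/233)·(13) + (-227/233)·(1) = 7768/233.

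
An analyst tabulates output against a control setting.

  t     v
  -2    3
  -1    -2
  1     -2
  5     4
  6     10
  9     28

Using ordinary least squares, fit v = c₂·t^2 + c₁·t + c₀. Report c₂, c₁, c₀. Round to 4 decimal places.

c₂ = 0.4960, c₁ = -1.1017, c₀ = -2.0975

Forming MᵀM = [[8500, 1062, 148]; [1062, 148, 18]; [148, 18, 6]] and Mᵀv = [2736, 326, 41]ᵀ gives MᵀM·[c₂, c₁, c₀]ᵀ = Mᵀv.
Solving the 3×3 system (Gaussian elimination) gives c₂ = 54997/110870, c₁ = -61072/55435, c₀ = -232549/110870.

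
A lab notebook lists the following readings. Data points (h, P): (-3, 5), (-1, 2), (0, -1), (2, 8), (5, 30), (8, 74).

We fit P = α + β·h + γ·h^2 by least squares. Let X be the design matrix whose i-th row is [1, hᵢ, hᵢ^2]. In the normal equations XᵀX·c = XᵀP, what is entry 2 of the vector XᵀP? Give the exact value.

Entry 2 ↔ basis h, so (XᵀP)_{2} = Σᵢ (h)·Pᵢ = (-3)·(5) + (-1)·(2) + (0)·(-1) + (2)·(8) + (5)·(30) + (8)·(74) = 741.

741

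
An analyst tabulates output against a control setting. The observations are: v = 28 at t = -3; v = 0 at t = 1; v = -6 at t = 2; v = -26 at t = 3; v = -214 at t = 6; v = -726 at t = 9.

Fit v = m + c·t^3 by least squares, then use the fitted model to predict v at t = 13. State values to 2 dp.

AᵀA·[m, c]ᵀ = Aᵀv reads: 6·m + 954·c = -944;  954·m + 579620·c = -576984.
Δ = 6·579620 − 954² = 2567604.
m = ((-944)·579620 − 954·(-576984))/2567604 = 820364/641901; c = (6·(-576984) − 954·(-944))/2567604 = -213444/213967.
At t = 13: v̂ = (820364/641901)·(1) + (-213444/213967)·(2197) = -1405989040/641901.

v̂ = -2190.35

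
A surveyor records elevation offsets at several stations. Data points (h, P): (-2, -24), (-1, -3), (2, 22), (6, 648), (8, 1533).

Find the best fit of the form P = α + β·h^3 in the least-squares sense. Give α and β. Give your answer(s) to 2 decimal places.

α = -0.41, β = 3.00

The normal equations are: 5·α + 727·β = 2176;  727·α + 308929·β = 925235.
Eliminating β: 308929·(row 1) − 727·(row 2) gives 1016116·α = 308929·2176 − 727·925235 = -416341, so α = -416341/1016116.
Then β = (925235 − 727·(-416341/1016116))/308929 = 3044223/1016116.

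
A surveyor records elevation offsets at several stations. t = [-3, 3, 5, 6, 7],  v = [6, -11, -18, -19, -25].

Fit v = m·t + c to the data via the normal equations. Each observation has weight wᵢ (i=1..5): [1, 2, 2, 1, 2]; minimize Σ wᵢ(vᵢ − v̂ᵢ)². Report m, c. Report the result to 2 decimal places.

m = -3.06, c = -2.52

With design matrix X, XᵀWX = [[211, 33]; [33, 8]] and XᵀWv = [-728, -121]ᵀ.
det = 211·8 − 33² = 599.
m = ((-728)·8 − 33·(-121))/599 = -1831/599; c = (211·(-121) − 33·(-728))/599 = -1507/599.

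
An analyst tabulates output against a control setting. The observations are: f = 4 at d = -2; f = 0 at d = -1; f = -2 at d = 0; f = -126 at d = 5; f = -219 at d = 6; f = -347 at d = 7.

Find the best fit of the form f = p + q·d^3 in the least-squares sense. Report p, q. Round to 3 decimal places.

p = -2.041, q = -1.004

From the data, Σ1 = 6, Σd^3 = 675, Σd^3·d^3 = 179995.
And Σf = -690, Σd^3·f = -182107.
AᵀA·[p, q]ᵀ = Aᵀf becomes [[6, 675]; [675, 179995]]·[p, q]ᵀ = [-690, -182107]ᵀ.
Determinant 6·179995 − 675² = 624345.
p = ((-690)·179995 − 675·(-182107))/624345 = -84955/41623; q = (6·(-182107) − 675·(-690))/624345 = -208964/208115.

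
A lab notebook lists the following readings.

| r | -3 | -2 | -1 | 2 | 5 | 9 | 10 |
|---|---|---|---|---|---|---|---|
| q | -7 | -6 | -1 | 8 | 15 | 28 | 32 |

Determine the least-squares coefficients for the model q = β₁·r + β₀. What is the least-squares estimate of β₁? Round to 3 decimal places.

β₁ = 2.996

Forming XᵀX = [[224, 20]; [20, 7]] and Xᵀq = [697, 69]ᵀ gives XᵀX·[β₁, β₀]ᵀ = Xᵀq.
Eliminating β₀: 7·(row 1) − 20·(row 2) gives 1168·β₁ = 7·697 − 20·69 = 3499, so β₁ = 3499/1168.
Then β₀ = (69 − 20·(3499/1168))/7 = 379/292.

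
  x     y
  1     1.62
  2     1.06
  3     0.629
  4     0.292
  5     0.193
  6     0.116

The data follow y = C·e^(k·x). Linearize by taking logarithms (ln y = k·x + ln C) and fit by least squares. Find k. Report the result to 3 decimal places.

Linearized form: ln y = k·x + ln C. From the 6 transformed points,
Σx = 21.0000, Σ(x)² = 91.0000, Σln y = -4.9532, Σx·ln y = -26.8662.
Equations: 91.0000·k + 21.0000·ln C = -26.8662;  21.0000·k + 6·ln C = -4.9532.
Solving (det = 105.0000): k = -0.54458, ln C = 1.08051.

k = -0.545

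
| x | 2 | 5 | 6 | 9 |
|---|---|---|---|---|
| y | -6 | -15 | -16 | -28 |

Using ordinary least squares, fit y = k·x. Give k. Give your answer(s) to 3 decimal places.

With design matrix A, AᵀA = [[146]] and Aᵀy = [-435]ᵀ.
Hence k = -435 / 146 ≈ -2.97945.

k = -2.979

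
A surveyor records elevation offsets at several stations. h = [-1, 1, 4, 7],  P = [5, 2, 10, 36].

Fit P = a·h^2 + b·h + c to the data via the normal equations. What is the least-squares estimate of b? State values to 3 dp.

Forming AᵀA = [[2659, 407, 67]; [407, 67, 11]; [67, 11, 4]] and AᵀP = [1931, 289, 53]ᵀ gives AᵀA·[a, b, c]ᵀ = AᵀP.
Solving the 3×3 system (Gaussian elimination) gives a = 1429/1524, b = -907/508, c = 935/381.

b = -1.785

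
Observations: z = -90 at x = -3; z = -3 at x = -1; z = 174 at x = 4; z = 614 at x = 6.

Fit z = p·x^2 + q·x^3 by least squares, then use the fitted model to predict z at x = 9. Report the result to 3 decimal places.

ẑ = 2112.062

AᵀA·[p, q]ᵀ = Aᵀz reads: 1634·p + 8556·q = 24075;  8556·p + 51482·q = 146193.
(Σx^2·x^2 = 1634, Σx^2·x^3 = 8556, Σx^3·x^3 = 51482, Σx^2·z = 24075, Σx^3·z = 146193.)
det = 1634·51482 − 8556² = 10916452.
p = (24075·51482 − 8556·146193)/10916452 = -5699079/5458226; q = (1634·146193 − 8556·24075)/10916452 = 16446831/5458226.
At x = 9: ẑ = (-5699079/5458226)·(81) + (16446831/5458226)·(729) = 5764057200/2729113.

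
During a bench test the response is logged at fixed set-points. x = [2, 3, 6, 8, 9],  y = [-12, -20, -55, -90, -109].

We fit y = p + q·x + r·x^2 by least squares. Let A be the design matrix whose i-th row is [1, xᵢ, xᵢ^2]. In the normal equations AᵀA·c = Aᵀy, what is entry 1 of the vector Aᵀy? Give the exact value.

-286

Entry 1 ↔ basis 1, so (Aᵀy)_{1} = Σᵢ yᵢ = (1)·(-12) + (1)·(-20) + (1)·(-55) + (1)·(-90) + (1)·(-109) = -286.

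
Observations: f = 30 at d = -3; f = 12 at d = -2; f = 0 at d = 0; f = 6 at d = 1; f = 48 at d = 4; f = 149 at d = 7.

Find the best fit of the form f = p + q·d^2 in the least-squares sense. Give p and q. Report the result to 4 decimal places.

From the data, Σ1 = 6, Σd^2 = 79, Σd^2·d^2 = 2755.
Right-hand side: Σf = 245, Σd^2·f = 8393.
Normal equations: [[6, 79]; [79, 2755]]·[p, q]ᵀ = [245, 8393]ᵀ.
Determinant 6·2755 − 79² = 10289.
p = (245·2755 − 79·8393)/10289 = 11928/10289; q = (6·8393 − 79·245)/10289 = 31003/10289.

p = 1.1593, q = 3.0132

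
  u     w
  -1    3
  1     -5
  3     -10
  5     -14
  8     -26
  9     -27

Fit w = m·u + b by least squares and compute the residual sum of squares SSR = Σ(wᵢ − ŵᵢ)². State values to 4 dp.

Setting ∂/∂m … = 0 gives: 181·m + 25·b = -559;  25·m + 6·b = -79.
(Σu·u = 181, Σu = 25, Σ1 = 6, Σu·w = -559, Σw = -79.)
Eliminating b: 6·(row 1) − 25·(row 2) gives 461·m = 6·(-559) − 25·(-79) = -1379, so m = -1379/461.
Then b = ((-79) − 25·(-1379/461))/6 = -324/461.
Residuals: 328/461, -602/461, -149/461, 765/461, -630/461, 288/461; SSR = 3378/461.

SSR = 7.3275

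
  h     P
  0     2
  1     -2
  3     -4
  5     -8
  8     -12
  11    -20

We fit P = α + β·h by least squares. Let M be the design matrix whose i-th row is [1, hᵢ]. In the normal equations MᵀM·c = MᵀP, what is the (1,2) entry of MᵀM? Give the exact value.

Row 1 ↔ basis 1, column 2 ↔ basis h, so (MᵀM)_{1,2} = Σᵢ h = (1)·(0) + (1)·(1) + (1)·(3) + (1)·(5) + (1)·(8) + (1)·(11) = 28.

28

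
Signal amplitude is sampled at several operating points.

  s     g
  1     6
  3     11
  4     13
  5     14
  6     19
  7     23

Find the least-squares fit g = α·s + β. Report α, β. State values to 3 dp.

The normal system MᵀM·[α, β]ᵀ = Mᵀg is [[136, 26]; [26, 6]]·[α, β]ᵀ = [436, 86]ᵀ.
det = 136·6 − 26² = 140.
α = (436·6 − 26·86)/140 = 19/7; β = (136·86 − 26·436)/140 = 18/7.

α = 2.714, β = 2.571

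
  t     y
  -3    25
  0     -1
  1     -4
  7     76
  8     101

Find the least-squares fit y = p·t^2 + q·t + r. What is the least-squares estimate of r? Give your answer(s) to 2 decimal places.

r = -1.87

The normal equations are: 6579·p + 829·q + 123·r = 10409;  829·p + 123·q + 13·r = 1261;  123·p + 13·q + 5·r = 197.
(Σt^2·t^2 = 6579, Σt^2·t = 829, Σt^2 = 123, Σt·t = 123, Σt = 13, Σ1 = 5, Σt^2·y = 10409, Σt·y = 1261, Σy = 197.)
Solving the 3×3 system (Gaussian elimination) gives p = 143641/72076, q = -214927/72076, r = -33741/18019.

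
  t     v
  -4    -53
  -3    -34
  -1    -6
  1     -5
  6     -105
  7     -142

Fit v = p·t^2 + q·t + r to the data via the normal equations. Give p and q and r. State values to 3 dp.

p = -2.968, q = 0.875, r = -2.965

Normal-equation sums: Σt^2·t^2 = 4036, Σt^2·t = 468, Σt^2 = 112, Σt·t = 112, Σt = 6, Σ1 = 6.
For Aᵀv: Σt^2·v = -11903, Σt·v = -1309, Σv = -345.
So AᵀA·[p, q, r]ᵀ = Aᵀv: [[4036, 468, 112]; [468, 112, 6]; [112, 6, 6]]·[p, q, r]ᵀ = [-11903, -1309, -345]ᵀ.
Inverting the 3×3 Gram matrix, [p, q, r]ᵀ = [-353841/119204, 52145/59602, -88372/29801]ᵀ.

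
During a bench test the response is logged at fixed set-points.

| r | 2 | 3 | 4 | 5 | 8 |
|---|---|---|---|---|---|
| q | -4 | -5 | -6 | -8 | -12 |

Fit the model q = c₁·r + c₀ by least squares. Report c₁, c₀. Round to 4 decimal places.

c₁ = -1.3679, c₀ = -0.9811

The normal system AᵀA·[c₁, c₀]ᵀ = Aᵀq is [[118, 22]; [22, 5]]·[c₁, c₀]ᵀ = [-183, -35]ᵀ.
Eliminating c₀: 5·(row 1) − 22·(row 2) gives 106·c₁ = 5·(-183) − 22·(-35) = -145, so c₁ = -145/106.
Then c₀ = ((-35) − 22·(-145/106))/5 = -52/53.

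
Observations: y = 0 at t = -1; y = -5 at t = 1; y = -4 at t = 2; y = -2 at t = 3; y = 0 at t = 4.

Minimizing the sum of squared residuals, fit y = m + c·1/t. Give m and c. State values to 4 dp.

From the data, Σ1 = 5, Σ1/t = 13/12, Σ1/t·1/t = 349/144.
Moment sums: Σy = -11, Σ1/t·y = -23/3.
Eliminating c: (349/144)·(row 1) − (13/12)·(row 2) gives (197/18)·m = (349/144)·(-11) − (13/12)·(-23/3) = -881/48, so m = -2643/1576.
Then c = ((-23/3) − (13/12)·(-2643/1576))/(349/144) = -951/394.

m = -1.6770, c = -2.4137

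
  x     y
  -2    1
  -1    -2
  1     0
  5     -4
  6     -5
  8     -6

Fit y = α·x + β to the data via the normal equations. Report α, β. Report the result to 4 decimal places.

Normal-equation sums: Σx·x = 131, Σx = 17, Σ1 = 6.
Moment sums: Σx·y = -98, Σy = -16.
Normal equations: [[131, 17]; [17, 6]]·[α, β]ᵀ = [-98, -16]ᵀ.
Determinant 131·6 − 17² = 497.
α = ((-98)·6 − 17·(-16))/497 = -316/497; β = (131·(-16) − 17·(-98))/497 = -430/497.

α = -0.6358, β = -0.8652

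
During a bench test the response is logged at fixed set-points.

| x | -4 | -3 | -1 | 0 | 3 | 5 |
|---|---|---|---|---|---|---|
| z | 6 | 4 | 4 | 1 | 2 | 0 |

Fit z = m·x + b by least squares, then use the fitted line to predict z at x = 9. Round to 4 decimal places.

ẑ = -2.2667

The normal system AᵀA·[m, b]ᵀ = Aᵀz is [[60, 0]; [0, 6]]·[m, b]ᵀ = [-34, 17]ᵀ.
Δ = 60·6 − 0² = 360.
m = ((-34)·6 − 0·17)/360 = -17/30; b = (60·17 − 0·(-34))/360 = 17/6.
At x = 9: ẑ = (-17/30)·(9) + (17/6)·(1) = -34/15.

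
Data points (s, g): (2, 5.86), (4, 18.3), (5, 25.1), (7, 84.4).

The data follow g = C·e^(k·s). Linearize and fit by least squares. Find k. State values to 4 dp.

k = 0.5251

With ln gᵢ as the transformed response and sᵢ as the regressor:
Σs = 18.0000, Σ(s)² = 94.0000, Σln g = 12.3335, Σs·ln g = 62.3272.
Equations: 94.0000·k + 18.0000·ln C = 62.3272;  18.0000·k + 4·ln C = 12.3335.
Solving (det = 52.0000): k = 0.52512, ln C = 0.72034.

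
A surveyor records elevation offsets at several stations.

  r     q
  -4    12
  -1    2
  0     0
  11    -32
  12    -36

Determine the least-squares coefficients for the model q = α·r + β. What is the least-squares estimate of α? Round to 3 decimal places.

Entries of XᵀX: Σr·r = 282, Σr = 18, Σ1 = 5.
Moment sums: Σr·q = -834, Σq = -54.
Normal equations: [[282, 18]; [18, 5]]·[α, β]ᵀ = [-834, -54]ᵀ.
Determinant 282·5 − 18² = 1086.
α = ((-834)·5 − 18·(-54))/1086 = -533/181; β = (282·(-54) − 18·(-834))/1086 = -36/181.

α = -2.945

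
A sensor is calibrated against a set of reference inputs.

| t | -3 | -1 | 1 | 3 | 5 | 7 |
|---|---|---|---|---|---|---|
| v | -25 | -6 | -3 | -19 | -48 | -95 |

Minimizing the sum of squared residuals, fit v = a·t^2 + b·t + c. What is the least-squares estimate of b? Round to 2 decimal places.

b = 1.15

Sums needed: Σt^2·t^2 = 3190, Σt^2·t = 468, Σt^2 = 94, Σt·t = 94, Σt = 12, Σ1 = 6.
Moment sums: Σt^2·v = -6260, Σt·v = -884, Σv = -196.
MᵀM·[a, b, c]ᵀ = Mᵀv becomes [[3190, 468, 94]; [468, 94, 12]; [94, 12, 6]]·[a, b, c]ᵀ = [-6260, -884, -196]ᵀ.
Inverting the 3×3 Gram matrix, [a, b, c]ᵀ = [-229/112, 23/20, -1643/560]ᵀ.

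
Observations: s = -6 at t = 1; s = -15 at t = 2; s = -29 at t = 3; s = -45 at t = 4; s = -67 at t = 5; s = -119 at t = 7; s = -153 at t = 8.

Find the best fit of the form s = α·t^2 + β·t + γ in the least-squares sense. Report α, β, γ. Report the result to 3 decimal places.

AᵀA·[α, β, γ]ᵀ = Aᵀs reads: 7476·α + 1080·β + 168·γ = -18345;  1080·α + 168·β + 30·γ = -2695;  168·α + 30·β + 7·γ = -434.
Inverting the 3×3 Gram matrix, [α, β, γ]ᵀ = [-2339/1204, -1775/516, -381/602]ᵀ.

α = -1.943, β = -3.440, γ = -0.633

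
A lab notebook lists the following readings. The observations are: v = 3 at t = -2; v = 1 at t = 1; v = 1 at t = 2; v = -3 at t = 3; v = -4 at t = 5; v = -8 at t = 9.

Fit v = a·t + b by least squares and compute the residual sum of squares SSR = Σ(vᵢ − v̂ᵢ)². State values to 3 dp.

Forming MᵀM = [[124, 18]; [18, 6]] and Mᵀv = [-104, -10]ᵀ gives MᵀM·[a, b]ᵀ = Mᵀv.
Eliminating b: 6·(row 1) − 18·(row 2) gives 420·a = 6·(-104) − 18·(-10) = -444, so a = -37/35.
Then b = ((-10) − 18·(-37/35))/6 = 158/105.
Residuals: -13/21, 58/105, 169/105, -4/3, -23/105, 1/105; SSR = 536/105.

SSR = 5.105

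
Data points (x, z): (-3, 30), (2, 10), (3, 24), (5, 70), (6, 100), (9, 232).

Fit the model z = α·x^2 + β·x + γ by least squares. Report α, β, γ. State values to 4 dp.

AᵀA·[α, β, γ]ᵀ = Aᵀz reads: 8660·α + 1078·β + 164·γ = 24668;  1078·α + 164·β + 22·γ = 3040;  164·α + 22·β + 6·γ = 466.
(Σx^2·x^2 = 8660, Σx^2·x = 1078, Σx^2 = 164, Σx·x = 164, Σx = 22, Σ1 = 6, Σx^2·z = 24668, Σx·z = 3040, Σz = 466.)
Solving the 3×3 system (Gaussian elimination) gives α = 17981/6045, β = -2414/2325, γ = 1713/10075.

α = 2.9745, β = -1.0383, γ = 0.1700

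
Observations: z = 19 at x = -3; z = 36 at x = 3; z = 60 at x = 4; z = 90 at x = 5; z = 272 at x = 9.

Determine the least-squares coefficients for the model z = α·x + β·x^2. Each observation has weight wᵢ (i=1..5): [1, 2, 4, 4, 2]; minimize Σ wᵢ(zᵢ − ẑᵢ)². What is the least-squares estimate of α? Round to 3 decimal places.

From the data, Σwᵢ·x·x = 353, Σwᵢ·x·x^2 = 2241, Σwᵢ·x^2·x^2 = 16889.
For AᵀWz: Σwᵢ·x·z = 7815, Σwᵢ·x^2·z = 57723.
Normal equations: [[353, 2241]; [2241, 16889]]·[α, β]ᵀ = [7815, 57723]ᵀ.
Δ = 353·16889 − 2241² = 939736.
α = (7815·16889 − 2241·57723)/939736 = 543/194; β = (353·57723 − 2241·7815)/939736 = 591/194.

α = 2.799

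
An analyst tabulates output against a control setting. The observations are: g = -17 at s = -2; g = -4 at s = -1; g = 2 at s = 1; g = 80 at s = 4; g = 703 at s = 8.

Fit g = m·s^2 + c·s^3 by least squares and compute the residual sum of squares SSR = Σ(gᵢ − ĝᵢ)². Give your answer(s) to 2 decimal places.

SSR = 5.33

Entries of XᵀX: Σs^2·s^2 = 4370, Σs^2·s^3 = 33760, Σs^3·s^3 = 266306.
Moment sums: Σs^2·g = 46202, Σs^3·g = 365198.
Normal equations: [[4370, 33760]; [33760, 266306]]·[m, c]ᵀ = [46202, 365198]ᵀ.
Δ = 4370·266306 − 33760² = 24019620.
m = (46202·266306 − 33760·365198)/24019620 = -6303667/6004905; c = (4370·365198 − 33760·46202)/24019620 = 1806787/1200981.
Residuals: -4597237/6004905, -2894006/2001635, 9279542/6004905, 3079232/6004905, -163939/2001635; SSR = 32031394/6004905.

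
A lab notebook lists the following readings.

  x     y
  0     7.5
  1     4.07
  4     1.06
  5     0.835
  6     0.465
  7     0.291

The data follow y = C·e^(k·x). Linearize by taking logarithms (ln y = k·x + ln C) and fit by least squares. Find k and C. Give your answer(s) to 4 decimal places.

Taking logs, ln y = k·x + ln C, so regress ln y on x.
AᵀA = [[127.0000, 23.0000]; [23.0000, 6]], rhs = [-12.5002, 1.2963]ᵀ  (here Σx = 23.0000, Σ(x)² = 127.0000, Σln y = 1.2963, Σx·ln y = -12.5002).
Slope k = (n·Σx·ln y − Σx·Σln y)/(n·Σ(x)² − (Σx)²) = (6·-12.5002 − 23.0000·1.2963)/233.0000 = -0.44986; ln C = (Σln y − k·Σx)/n = 1.94052, so C = exp(1.94052) = 6.96236.

k = -0.4499, C = 6.9624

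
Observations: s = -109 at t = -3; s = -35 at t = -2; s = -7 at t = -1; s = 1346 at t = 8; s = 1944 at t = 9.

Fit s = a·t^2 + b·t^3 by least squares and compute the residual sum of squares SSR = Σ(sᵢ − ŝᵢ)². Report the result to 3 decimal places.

SSR = 5.614

From the data, Σt^2·t^2 = 10755, Σt^2·t^3 = 91541, Σt^3·t^3 = 794379.
Moment sums: Σt^2·s = 242480, Σt^3·s = 2109558.
Normal equations: [[10755, 91541]; [91541, 794379]]·[a, b]ᵀ = [242480, 2109558]ᵀ.
Eliminating b: 794379·(row 1) − 91541·(row 2) gives 163791464·a = 794379·242480 − 91541·2109558 = -490028958, so a = -245014479/81895732.
Then b = (2109558 − 91541·(-245014479/81895732))/794379 = 245717305/81895732.
Residuals: -43568621/40947866, 19861434/20473933, -20634585/20473933, 26330442/20473933, -38219769/40947866; SSR = 229882427/40947866.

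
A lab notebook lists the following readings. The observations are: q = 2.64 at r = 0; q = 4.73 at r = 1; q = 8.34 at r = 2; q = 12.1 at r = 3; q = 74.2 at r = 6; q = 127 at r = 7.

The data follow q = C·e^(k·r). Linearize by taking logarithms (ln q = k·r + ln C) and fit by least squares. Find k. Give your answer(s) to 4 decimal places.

With ln qᵢ as the transformed response and rᵢ as the regressor:
Σr = 19.0000, Σ(r)² = 99.0000, Σln q = 16.2899, Σr·ln q = 73.0256.
Normal system: [[99.0000, 19.0000]; [19.0000, 6]]·[k, ln C]ᵀ = [73.0256, 16.2899]ᵀ.
Δ = 99.0000·6 − (19.0000)² = 233.0000; k = (73.0256·6 − 19.0000·16.2899)/233.0000 = 0.55212, ln C = (99.0000·16.2899 − 19.0000·73.0256)/233.0000 = 0.96660.

k = 0.5521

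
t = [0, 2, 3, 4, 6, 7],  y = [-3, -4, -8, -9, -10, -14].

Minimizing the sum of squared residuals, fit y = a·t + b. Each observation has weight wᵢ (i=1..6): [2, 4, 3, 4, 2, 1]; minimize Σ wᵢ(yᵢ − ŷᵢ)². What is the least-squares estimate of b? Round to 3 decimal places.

b = -2.347

The normal equations are: 228·a + 52·b = -466;  52·a + 16·b = -116.
Eliminating b: 16·(row 1) − 52·(row 2) gives 944·a = 16·(-466) − 52·(-116) = -1424, so a = -89/59.
Then b = ((-116) − 52·(-89/59))/16 = -277/118.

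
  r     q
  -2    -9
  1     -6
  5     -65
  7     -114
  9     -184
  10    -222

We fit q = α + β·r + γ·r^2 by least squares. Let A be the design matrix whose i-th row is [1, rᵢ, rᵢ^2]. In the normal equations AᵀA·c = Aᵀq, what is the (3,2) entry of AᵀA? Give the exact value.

2190

Row 3 ↔ basis r^2, column 2 ↔ basis r, so (AᵀA)_{3,2} = Σᵢ (r^2)·(r) = (4)·(-2) + (1)·(1) + (25)·(5) + (49)·(7) + (81)·(9) + (100)·(10) = 2190.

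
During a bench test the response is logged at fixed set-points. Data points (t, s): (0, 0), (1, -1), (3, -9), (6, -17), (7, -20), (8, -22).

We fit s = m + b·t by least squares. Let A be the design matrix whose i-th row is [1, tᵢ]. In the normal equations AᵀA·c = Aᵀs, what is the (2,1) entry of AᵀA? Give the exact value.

25

Row 2 ↔ basis t, column 1 ↔ basis 1, so (AᵀA)_{2,1} = Σᵢ t = (0)·(1) + (1)·(1) + (3)·(1) + (6)·(1) + (7)·(1) + (8)·(1) = 25.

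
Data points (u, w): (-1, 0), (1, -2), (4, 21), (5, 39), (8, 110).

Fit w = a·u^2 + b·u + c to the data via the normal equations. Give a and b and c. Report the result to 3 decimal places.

Entries of AᵀA: Σu^2·u^2 = 4979, Σu^2·u = 701, Σu^2 = 107, Σu·u = 107, Σu = 17, Σ1 = 5.
Moment sums: Σu^2·w = 8349, Σu·w = 1157, Σw = 168.
Normal equations: [[4979, 701, 107]; [701, 107, 17]; [107, 17, 5]]·[a, b, c]ᵀ = [8349, 1157, 168]ᵀ.
Row-reducing yields a = 3787/1938, b = -480/323, c = -6133/1938.

a = 1.954, b = -1.486, c = -3.165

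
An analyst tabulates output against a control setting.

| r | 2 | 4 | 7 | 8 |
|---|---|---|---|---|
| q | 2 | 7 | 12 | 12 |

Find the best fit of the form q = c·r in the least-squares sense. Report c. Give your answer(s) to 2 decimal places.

c = 1.59

Sums needed: Σr·r = 133.
Right-hand side: Σr·q = 212.
Normal equations: [[133]]·[c]ᵀ = [212]ᵀ.
Hence c = 212 / 133 ≈ 1.59398.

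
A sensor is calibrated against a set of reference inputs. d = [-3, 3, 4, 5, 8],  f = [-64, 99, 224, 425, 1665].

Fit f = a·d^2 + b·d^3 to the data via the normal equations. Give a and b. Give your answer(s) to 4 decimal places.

a = 1.9537, b = 3.0079

With design matrix A, AᵀA = [[5139, 36917]; [36917, 283323]] and Aᵀf = [121084, 924342]ᵀ.
Eliminating b: 283323·(row 1) − 36917·(row 2) gives 93132008·a = 283323·121084 − 36917·924342 = 181948518, so a = 90974259/46566004.
Then b = (924342 − 36917·(90974259/46566004))/283323 = 140067755/46566004.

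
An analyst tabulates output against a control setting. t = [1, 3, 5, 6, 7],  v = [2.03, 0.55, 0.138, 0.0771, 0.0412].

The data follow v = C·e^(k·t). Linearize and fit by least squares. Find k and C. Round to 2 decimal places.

k = -0.65, C = 3.85

Let Y = ln v. Fitting Y = k·t + ln C by least squares:
Σt = 22.0000, Σ(t)² = 120.0000, Σln v = -7.6223, Σt·ln v = -48.6891.
Equations: 120.0000·k + 22.0000·ln C = -48.6891;  22.0000·k + 5·ln C = -7.6223.
Solving (det = 116.0000): k = -0.65307, ln C = 1.34903, so C = exp(1.34903) = 3.85370.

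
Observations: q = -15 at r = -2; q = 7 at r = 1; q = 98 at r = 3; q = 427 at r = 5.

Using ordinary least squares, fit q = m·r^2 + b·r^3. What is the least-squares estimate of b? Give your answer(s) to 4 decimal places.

b = 3.0001

Entries of AᵀA: Σr^2·r^2 = 723, Σr^2·r^3 = 3337, Σr^3·r^3 = 16419.
For Aᵀq: Σr^2·q = 11504, Σr^3·q = 56148.
AᵀA·[m, b]ᵀ = Aᵀq becomes [[723, 3337]; [3337, 16419]]·[m, b]ᵀ = [11504, 56148]ᵀ.
Determinant 723·16419 − 3337² = 735368.
m = (11504·16419 − 3337·56148)/735368 = 379575/183842; b = (723·56148 − 3337·11504)/735368 = 551539/183842.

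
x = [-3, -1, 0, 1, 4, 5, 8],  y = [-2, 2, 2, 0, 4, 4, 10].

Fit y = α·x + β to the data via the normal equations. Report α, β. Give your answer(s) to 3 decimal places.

α = 0.909, β = 1.039

The normal equations are: 116·α + 14·β = 120;  14·α + 7·β = 20.
Δ = 116·7 − 14² = 616.
α = (120·7 − 14·20)/616 = 10/11; β = (116·20 − 14·120)/616 = 80/77.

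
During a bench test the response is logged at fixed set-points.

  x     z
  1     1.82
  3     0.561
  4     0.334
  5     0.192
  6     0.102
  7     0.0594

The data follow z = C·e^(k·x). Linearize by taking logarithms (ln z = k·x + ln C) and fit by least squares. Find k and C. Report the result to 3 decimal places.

With ln zᵢ as the transformed response and xᵢ as the regressor:
AᵀA = [[136.0000, 26.0000]; [26.0000, 6]], rhs = [-47.2339, -7.8323]ᵀ  (here Σx = 26.0000, Σ(x)² = 136.0000, Σln z = -7.8323, Σx·ln z = -47.2339).
Δ = 136.0000·6 − (26.0000)² = 140.0000; k = (-47.2339·6 − 26.0000·-7.8323)/140.0000 = -0.56974, ln C = (136.0000·-7.8323 − 26.0000·-47.2339)/140.0000 = 1.16348, so C = exp(1.16348) = 3.20106.

k = -0.570, C = 3.201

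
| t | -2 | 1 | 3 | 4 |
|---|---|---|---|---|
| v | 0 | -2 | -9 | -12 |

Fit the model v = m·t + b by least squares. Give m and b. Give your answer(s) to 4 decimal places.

m = -2.0238, b = -2.7143

Sums needed: Σt·t = 30, Σt = 6, Σ1 = 4.
Right-hand side: Σt·v = -77, Σv = -23.
MᵀM·[m, b]ᵀ = Mᵀv becomes [[30, 6]; [6, 4]]·[m, b]ᵀ = [-77, -23]ᵀ.
Eliminating b: 4·(row 1) − 6·(row 2) gives 84·m = 4·(-77) − 6·(-23) = -170, so m = -85/42.
Then b = ((-23) − 6·(-85/42))/4 = -19/7.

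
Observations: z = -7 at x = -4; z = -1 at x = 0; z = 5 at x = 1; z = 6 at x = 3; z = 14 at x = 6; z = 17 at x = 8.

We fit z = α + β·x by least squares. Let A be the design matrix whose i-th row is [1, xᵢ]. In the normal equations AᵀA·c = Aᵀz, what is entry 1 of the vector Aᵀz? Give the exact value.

34

Entry 1 ↔ basis 1, so (Aᵀz)_{1} = Σᵢ zᵢ = (1)·(-7) + (1)·(-1) + (1)·(5) + (1)·(6) + (1)·(14) + (1)·(17) = 34.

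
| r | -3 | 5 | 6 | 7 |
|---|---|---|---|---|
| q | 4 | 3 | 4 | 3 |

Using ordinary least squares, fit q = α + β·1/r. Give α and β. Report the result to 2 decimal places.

Normal-equation sums: Σ1 = 4, Σ1/r = 37/210, Σ1/r·1/r = 8789/44100.
For Xᵀq: Σq = 14, Σ1/r·q = 38/105.
Δ = 4·(8789/44100) − (37/210)² = 33787/44100.
α = (14·(8789/44100) − (37/210)·(38/105))/(33787/44100) = 120234/33787; β = (4·(38/105) − (37/210)·14)/(33787/44100) = -44940/33787.

α = 3.56, β = -1.33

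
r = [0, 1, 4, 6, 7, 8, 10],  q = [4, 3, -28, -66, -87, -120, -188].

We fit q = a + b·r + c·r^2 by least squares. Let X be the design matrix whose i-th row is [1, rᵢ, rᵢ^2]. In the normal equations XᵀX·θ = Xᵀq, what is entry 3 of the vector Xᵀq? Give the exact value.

Entry 3 ↔ basis r^2, so (Xᵀq)_{3} = Σᵢ (r^2)·qᵢ = (0)·(4) + (1)·(3) + (16)·(-28) + (36)·(-66) + (49)·(-87) + (64)·(-120) + (100)·(-188) = -33564.

-33564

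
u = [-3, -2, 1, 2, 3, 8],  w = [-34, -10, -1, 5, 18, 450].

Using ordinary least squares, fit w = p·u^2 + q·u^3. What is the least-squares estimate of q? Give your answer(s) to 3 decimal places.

q = 0.982

The normal system MᵀM·[p, q]ᵀ = Mᵀw is [[4291, 32769]; [32769, 263731]]·[p, q]ᵀ = [28635, 231923]ᵀ.
Eliminating q: 263731·(row 1) − 32769·(row 2) gives 57862360·p = 263731·28635 − 32769·231923 = -47947602, so p = -23973801/28931180.
Then q = (231923 − 32769·(-23973801/28931180))/263731 = 28420639/28931180.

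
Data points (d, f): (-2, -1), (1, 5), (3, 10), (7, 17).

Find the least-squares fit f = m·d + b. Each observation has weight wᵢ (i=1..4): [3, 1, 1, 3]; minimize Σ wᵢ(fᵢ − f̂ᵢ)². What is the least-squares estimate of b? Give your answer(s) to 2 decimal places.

b = 3.11

XᵀWX·[m, b]ᵀ = XᵀWf reads: 169·m + 19·b = 398;  19·m + 8·b = 63.
(Σwᵢ·d·d = 169, Σwᵢ·d = 19, Σwᵢ·1 = 8, Σwᵢ·d·f = 398, Σwᵢ·f = 63.)
Δ = 169·8 − 19² = 991.
m = (398·8 − 19·63)/991 = 1987/991; b = (169·63 − 19·398)/991 = 3085/991.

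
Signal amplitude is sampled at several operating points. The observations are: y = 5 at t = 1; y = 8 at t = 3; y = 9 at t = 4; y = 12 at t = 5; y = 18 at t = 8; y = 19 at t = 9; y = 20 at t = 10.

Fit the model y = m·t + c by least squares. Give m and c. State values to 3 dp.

m = 1.780, c = 2.831

The normal equations are: 296·m + 40·c = 640;  40·m + 7·c = 91.
det = 296·7 − 40² = 472.
m = (640·7 − 40·91)/472 = 105/59; c = (296·91 − 40·640)/472 = 167/59.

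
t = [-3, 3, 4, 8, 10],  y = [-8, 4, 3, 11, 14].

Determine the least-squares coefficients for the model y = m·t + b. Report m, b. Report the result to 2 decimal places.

The normal system AᵀA·[m, b]ᵀ = Aᵀy is [[198, 22]; [22, 5]]·[m, b]ᵀ = [276, 24]ᵀ.
Determinant 198·5 − 22² = 506.
m = (276·5 − 22·24)/506 = 426/253; b = (198·24 − 22·276)/506 = -60/23.

m = 1.68, b = -2.61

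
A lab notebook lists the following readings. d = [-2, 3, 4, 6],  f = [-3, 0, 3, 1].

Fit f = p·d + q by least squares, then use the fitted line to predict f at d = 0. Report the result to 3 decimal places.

The normal equations are: 65·p + 11·q = 24;  11·p + 4·q = 1.
Δ = 65·4 − 11² = 139.
p = (24·4 − 11·1)/139 = 85/139; q = (65·1 − 11·24)/139 = -199/139.
At d = 0: f̂ = (85/139)·(0) + (-199/139)·(1) = -199/139.

f̂ = -1.432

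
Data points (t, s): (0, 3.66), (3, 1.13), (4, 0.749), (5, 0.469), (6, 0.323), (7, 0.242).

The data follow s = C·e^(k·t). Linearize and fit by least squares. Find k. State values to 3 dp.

k = -0.396

With ln sᵢ as the transformed response and tᵢ as the regressor:
Σt = 25.0000, Σ(t)² = 135.0000, Σln s = -2.1754, Σt·ln s = -21.2875.
Equations: 135.0000·k + 25.0000·ln C = -21.2875;  25.0000·k + 6·ln C = -2.1754.
Slope k = (n·Σt·ln s − Σt·Σln s)/(n·Σ(t)² − (Σt)²) = (6·-21.2875 − 25.0000·-2.1754)/185.0000 = -0.39643; ln C = (Σln s − k·Σt)/n = 1.28923.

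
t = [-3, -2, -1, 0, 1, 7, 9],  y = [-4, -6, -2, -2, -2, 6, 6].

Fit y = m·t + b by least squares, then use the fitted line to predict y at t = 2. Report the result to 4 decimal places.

Compute the Gram sums: Σt·t = 145, Σt = 11, Σ1 = 7.
And Σt·y = 120, Σy = -4.
Eliminating b: 7·(row 1) − 11·(row 2) gives 894·m = 7·120 − 11·(-4) = 884, so m = 442/447.
Then b = ((-4) − 11·(442/447))/7 = -950/447.
At t = 2: ŷ = (442/447)·(2) + (-950/447)·(1) = -22/149.

ŷ = -0.1477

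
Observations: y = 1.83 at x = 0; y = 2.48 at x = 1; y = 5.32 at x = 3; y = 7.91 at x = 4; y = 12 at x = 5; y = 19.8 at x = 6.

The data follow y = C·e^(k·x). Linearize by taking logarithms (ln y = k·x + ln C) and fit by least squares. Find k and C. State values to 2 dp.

Let Y = ln y. Fitting Y = k·x + ln C by least squares:
Σx = 19.0000, Σ(x)² = 87.0000, Σln y = 10.7228, Σx·ln y = 44.5338.
Equations: 87.0000·k + 19.0000·ln C = 44.5338;  19.0000·k + 6·ln C = 10.7228.
Slope k = (n·Σx·ln y − Σx·Σln y)/(n·Σ(x)² − (Σx)²) = (6·44.5338 − 19.0000·10.7228)/161.0000 = 0.39423; ln C = (Σln y − k·Σx)/n = 0.53875, so C = exp(0.53875) = 1.71386.

k = 0.39, C = 1.71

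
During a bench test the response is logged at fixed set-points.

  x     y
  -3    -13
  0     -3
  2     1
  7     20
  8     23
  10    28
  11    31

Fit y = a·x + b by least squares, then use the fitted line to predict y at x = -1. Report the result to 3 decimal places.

From the data, Σx·x = 347, Σx = 35, Σ1 = 7.
Moment sums: Σx·y = 986, Σy = 87.
AᵀA·[a, b]ᵀ = Aᵀy becomes [[347, 35]; [35, 7]]·[a, b]ᵀ = [986, 87]ᵀ.
Eliminating b: 7·(row 1) − 35·(row 2) gives 1204·a = 7·986 − 35·87 = 3857, so a = 551/172.
Then b = (87 − 35·(551/172))/7 = -4321/1204.
At x = -1: ŷ = (551/172)·(-1) + (-4321/1204)·(1) = -4089/602.

ŷ = -6.792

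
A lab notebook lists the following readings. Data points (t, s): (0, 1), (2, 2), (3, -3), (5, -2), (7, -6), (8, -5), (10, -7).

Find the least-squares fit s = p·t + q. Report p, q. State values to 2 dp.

p = -0.88, q = 1.55

From the data, Σt·t = 251, Σt = 35, Σ1 = 7.
For Xᵀs: Σt·s = -167, Σs = -20.
XᵀX·[p, q]ᵀ = Xᵀs becomes [[251, 35]; [35, 7]]·[p, q]ᵀ = [-167, -20]ᵀ.
Eliminating q: 7·(row 1) − 35·(row 2) gives 532·p = 7·(-167) − 35·(-20) = -469, so p = -67/76.
Then q = ((-20) − 35·(-67/76))/7 = 825/532.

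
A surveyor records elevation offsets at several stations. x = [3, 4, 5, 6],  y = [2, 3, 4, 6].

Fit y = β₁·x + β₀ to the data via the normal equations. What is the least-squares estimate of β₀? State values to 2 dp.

β₀ = -2.10

The normal equations are: 86·β₁ + 18·β₀ = 74;  18·β₁ + 4·β₀ = 15.
Determinant 86·4 − 18² = 20.
β₁ = (74·4 − 18·15)/20 = 13/10; β₀ = (86·15 − 18·74)/20 = -21/10.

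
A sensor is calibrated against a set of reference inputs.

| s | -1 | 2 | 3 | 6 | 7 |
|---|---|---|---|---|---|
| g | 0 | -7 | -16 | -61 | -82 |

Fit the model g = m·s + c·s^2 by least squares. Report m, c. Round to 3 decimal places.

Compute the Gram sums: Σs·s = 99, Σs·s^2 = 593, Σs^2·s^2 = 3795.
For Xᵀg: Σs·g = -1002, Σs^2·g = -6386.
Normal equations: [[99, 593]; [593, 3795]]·[m, c]ᵀ = [-1002, -6386]ᵀ.
Determinant 99·3795 − 593² = 24056.
m = ((-1002)·3795 − 593·(-6386))/24056 = -3923/6014; c = (99·(-6386) − 593·(-1002))/24056 = -9507/6014.

m = -0.652, c = -1.581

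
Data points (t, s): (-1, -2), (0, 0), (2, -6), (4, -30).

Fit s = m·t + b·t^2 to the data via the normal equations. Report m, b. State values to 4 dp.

Entries of MᵀM: Σt·t = 21, Σt·t^2 = 71, Σt^2·t^2 = 273.
For Mᵀs: Σt·s = -130, Σt^2·s = -506.
Eliminating b: 273·(row 1) − 71·(row 2) gives 692·m = 273·(-130) − 71·(-506) = 436, so m = 109/173.
Then b = ((-506) − 71·(109/173))/273 = -349/173.

m = 0.6301, b = -2.0173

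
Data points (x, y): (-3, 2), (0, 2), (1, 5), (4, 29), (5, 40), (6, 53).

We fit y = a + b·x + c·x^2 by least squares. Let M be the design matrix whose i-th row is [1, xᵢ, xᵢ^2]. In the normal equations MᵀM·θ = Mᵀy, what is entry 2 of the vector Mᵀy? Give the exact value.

Entry 2 ↔ basis x, so (Mᵀy)_{2} = Σᵢ (x)·yᵢ = (-3)·(2) + (0)·(2) + (1)·(5) + (4)·(29) + (5)·(40) + (6)·(53) = 633.

633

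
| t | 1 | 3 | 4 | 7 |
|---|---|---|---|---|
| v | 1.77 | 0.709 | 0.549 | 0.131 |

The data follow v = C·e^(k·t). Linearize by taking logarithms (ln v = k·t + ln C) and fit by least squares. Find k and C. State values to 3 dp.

k = -0.430, C = 2.752

Let Y = ln v. Fitting Y = k·t + ln C by least squares:
Σt = 15.0000, Σ(t)² = 75.0000, Σln v = -2.4051, Σt·ln v = -17.0873.
Equations: 75.0000·k + 15.0000·ln C = -17.0873;  15.0000·k + 4·ln C = -2.4051.
Solving (det = 75.0000): k = -0.43029, ln C = 1.01232, so C = exp(1.01232) = 2.75197.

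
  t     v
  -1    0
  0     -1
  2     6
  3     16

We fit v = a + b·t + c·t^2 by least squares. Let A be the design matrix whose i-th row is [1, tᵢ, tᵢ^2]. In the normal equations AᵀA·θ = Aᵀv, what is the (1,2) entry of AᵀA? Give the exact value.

Row 1 ↔ basis 1, column 2 ↔ basis t, so (AᵀA)_{1,2} = Σᵢ t = (1)·(-1) + (1)·(0) + (1)·(2) + (1)·(3) = 4.

4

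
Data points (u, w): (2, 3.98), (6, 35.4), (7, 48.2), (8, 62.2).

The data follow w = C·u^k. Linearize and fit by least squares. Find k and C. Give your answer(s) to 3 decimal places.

Taking logs, ln w = k·ln u + ln C, so regress ln w on ln u.
Sums: Σln u = 6.5103, Σ(ln u)² = 11.8015, Σln w = 12.9537, Σln u·ln w = 23.4781.
Normal system: [[11.8015, 6.5103]; [6.5103, 4]]·[k, ln C]ᵀ = [23.4781, 12.9537]ᵀ.
Slope k = (n·Σln u·ln w − Σln u·Σln w)/(n·Σ(ln u)² − (Σln u)²) = (4·23.4781 − 6.5103·12.9537)/4.8225 = 1.98656; ln C = (Σln w − k·Σln u)/n = 0.00518, so C = exp(0.00518) = 1.00519.

k = 1.987, C = 1.005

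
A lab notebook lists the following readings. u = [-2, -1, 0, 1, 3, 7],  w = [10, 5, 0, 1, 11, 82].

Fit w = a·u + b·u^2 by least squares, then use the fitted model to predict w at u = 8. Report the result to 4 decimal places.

Entries of MᵀM: Σu·u = 64, Σu·u^2 = 362, Σu^2·u^2 = 2500.
For Mᵀw: Σu·w = 583, Σu^2·w = 4163.
Normal equations: [[64, 362]; [362, 2500]]·[a, b]ᵀ = [583, 4163]ᵀ.
Eliminating b: 2500·(row 1) − 362·(row 2) gives 28956·a = 2500·583 − 362·4163 = -49506, so a = -8251/4826.
Then b = (4163 − 362·(-8251/4826))/2500 = 9231/4826.
At u = 8: ŵ = (-8251/4826)·(8) + (9231/4826)·(64) = 262388/2413.

ŵ = 108.7393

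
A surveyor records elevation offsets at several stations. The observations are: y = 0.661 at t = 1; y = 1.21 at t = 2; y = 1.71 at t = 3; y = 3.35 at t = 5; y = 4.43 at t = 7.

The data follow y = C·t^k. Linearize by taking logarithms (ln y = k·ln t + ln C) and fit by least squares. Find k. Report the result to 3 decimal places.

k = 0.999

With ln yᵢ as the transformed response and ln tᵢ as the regressor:
Σln t = 5.3471, Σ(ln t)² = 8.0643, Σln y = 3.0105, Σln t·ln y = 5.5636.
Equations: 8.0643·k + 5.3471·ln C = 5.5636;  5.3471·k + 5·ln C = 3.0105.
Solving (det = 11.7297): k = 0.99921, ln C = -0.46649.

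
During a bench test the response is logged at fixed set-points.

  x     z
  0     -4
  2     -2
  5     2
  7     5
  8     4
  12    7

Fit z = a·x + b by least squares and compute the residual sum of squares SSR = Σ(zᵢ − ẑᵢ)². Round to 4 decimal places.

SSR = 5.1321

The normal equations are: 286·a + 34·b = 157;  34·a + 6·b = 12.
(Σx·x = 286, Σx = 34, Σ1 = 6, Σx·z = 157, Σz = 12.)
Δ = 286·6 − 34² = 560.
a = (157·6 − 34·12)/560 = 267/280; b = (286·12 − 34·157)/560 = -953/280.
Residuals: -167/280, -141/280, 89/140, 121/70, -9/40, -291/280; SSR = 1437/280.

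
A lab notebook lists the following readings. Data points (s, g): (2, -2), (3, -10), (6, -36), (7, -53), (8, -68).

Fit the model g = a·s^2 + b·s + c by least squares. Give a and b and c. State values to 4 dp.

a = -1.0807, b = -0.0499, c = 1.4729

Compute the Gram sums: Σs^2·s^2 = 7890, Σs^2·s = 1106, Σs^2 = 162, Σs·s = 162, Σs = 26, Σ1 = 5.
Right-hand side: Σs^2·g = -8343, Σs·g = -1165, Σg = -169.
XᵀX·[a, b, c]ᵀ = Xᵀg becomes [[7890, 1106, 162]; [1106, 162, 26]; [162, 26, 5]]·[a, b, c]ᵀ = [-8343, -1165, -169]ᵀ.
Inverting the 3×3 Gram matrix, [a, b, c]ᵀ = [-1755/1624, -81/1624, 299/203]ᵀ.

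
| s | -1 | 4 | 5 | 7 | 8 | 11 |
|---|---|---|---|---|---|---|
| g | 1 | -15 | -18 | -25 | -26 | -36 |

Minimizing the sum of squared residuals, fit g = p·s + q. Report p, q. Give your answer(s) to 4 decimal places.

Entries of AᵀA: Σs·s = 276, Σs = 34, Σ1 = 6.
For Aᵀg: Σs·g = -930, Σg = -119.
Eliminating q: 6·(row 1) − 34·(row 2) gives 500·p = 6·(-930) − 34·(-119) = -1534, so p = -767/250.
Then q = ((-119) − 34·(-767/250))/6 = -306/125.

p = -3.0680, q = -2.4480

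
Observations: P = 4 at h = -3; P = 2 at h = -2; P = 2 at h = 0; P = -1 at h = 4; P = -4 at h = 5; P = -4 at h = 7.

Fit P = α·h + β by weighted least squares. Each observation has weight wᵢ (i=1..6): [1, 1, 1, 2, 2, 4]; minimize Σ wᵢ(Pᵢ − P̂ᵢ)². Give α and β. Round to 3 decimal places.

Sums needed: Σwᵢ·h·h = 291, Σwᵢ·h = 41, Σwᵢ·1 = 11.
And Σwᵢ·h·P = -176, Σwᵢ·P = -18.
So XᵀWX·[α, β]ᵀ = XᵀWP: [[291, 41]; [41, 11]]·[α, β]ᵀ = [-176, -18]ᵀ.
Determinant 291·11 − 41² = 1520.
α = ((-176)·11 − 41·(-18))/1520 = -599/760; β = (291·(-18) − 41·(-176))/1520 = 989/760.

α = -0.788, β = 1.301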